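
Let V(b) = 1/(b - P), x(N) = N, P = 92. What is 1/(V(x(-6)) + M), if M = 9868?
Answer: 98/967063 ≈ 0.00010134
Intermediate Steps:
V(b) = 1/(-92 + b) (V(b) = 1/(b - 1*92) = 1/(b - 92) = 1/(-92 + b))
1/(V(x(-6)) + M) = 1/(1/(-92 - 6) + 9868) = 1/(1/(-98) + 9868) = 1/(-1/98 + 9868) = 1/(967063/98) = 98/967063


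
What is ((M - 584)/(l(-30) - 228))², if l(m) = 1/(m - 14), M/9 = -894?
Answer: 144187278400/100661089 ≈ 1432.4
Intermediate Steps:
M = -8046 (M = 9*(-894) = -8046)
l(m) = 1/(-14 + m)
((M - 584)/(l(-30) - 228))² = ((-8046 - 584)/(1/(-14 - 30) - 228))² = (-8630/(1/(-44) - 228))² = (-8630/(-1/44 - 228))² = (-8630/(-10033/44))² = (-8630*(-44/10033))² = (379720/10033)² = 144187278400/100661089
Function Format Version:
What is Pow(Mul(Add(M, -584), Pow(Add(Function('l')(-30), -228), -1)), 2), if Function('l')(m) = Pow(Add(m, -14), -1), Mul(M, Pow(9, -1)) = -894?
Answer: Rational(144187278400, 100661089) ≈ 1432.4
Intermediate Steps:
M = -8046 (M = Mul(9, -894) = -8046)
Function('l')(m) = Pow(Add(-14, m), -1)
Pow(Mul(Add(M, -584), Pow(Add(Function('l')(-30), -228), -1)), 2) = Pow(Mul(Add(-8046, -584), Pow(Add(Pow(Add(-14, -30), -1), -228), -1)), 2) = Pow(Mul(-8630, Pow(Add(Pow(-44, -1), -228), -1)), 2) = Pow(Mul(-8630, Pow(Add(Rational(-1, 44), -228), -1)), 2) = Pow(Mul(-8630, Pow(Rational(-10033, 44), -1)), 2) = Pow(Mul(-8630, Rational(-44, 10033)), 2) = Pow(Rational(379720, 10033), 2) = Rational(144187278400, 100661089)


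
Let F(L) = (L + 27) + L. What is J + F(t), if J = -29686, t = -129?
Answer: -29917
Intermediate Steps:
F(L) = 27 + 2*L (F(L) = (27 + L) + L = 27 + 2*L)
J + F(t) = -29686 + (27 + 2*(-129)) = -29686 + (27 - 258) = -29686 - 231 = -29917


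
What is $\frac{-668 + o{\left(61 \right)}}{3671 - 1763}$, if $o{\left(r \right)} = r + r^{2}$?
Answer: $\frac{173}{106} \approx 1.6321$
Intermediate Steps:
$\frac{-668 + o{\left(61 \right)}}{3671 - 1763} = \frac{-668 + 61 \left(1 + 61\right)}{3671 - 1763} = \frac{-668 + 61 \cdot 62}{1908} = \left(-668 + 3782\right) \frac{1}{1908} = 3114 \cdot \frac{1}{1908} = \frac{173}{106}$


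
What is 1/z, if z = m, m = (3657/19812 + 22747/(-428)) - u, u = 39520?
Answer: -176657/6990840856 ≈ -2.5270e-5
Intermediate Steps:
m = -6990840856/176657 (m = (3657/19812 + 22747/(-428)) - 1*39520 = (3657*(1/19812) + 22747*(-1/428)) - 39520 = (1219/6604 - 22747/428) - 39520 = -9356216/176657 - 39520 = -6990840856/176657 ≈ -39573.)
z = -6990840856/176657 ≈ -39573.
1/z = 1/(-6990840856/176657) = -176657/6990840856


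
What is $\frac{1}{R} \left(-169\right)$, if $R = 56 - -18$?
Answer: $- \frac{169}{74} \approx -2.2838$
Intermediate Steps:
$R = 74$ ($R = 56 + 18 = 74$)
$\frac{1}{R} \left(-169\right) = \frac{1}{74} \left(-169\right) = - \frac{169}{74}$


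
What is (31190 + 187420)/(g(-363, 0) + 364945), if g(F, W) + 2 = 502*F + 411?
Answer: 109305/91564 ≈ 1.1938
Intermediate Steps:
g(F, W) = 409 + 502*F (g(F, W) = -2 + (502*F + 411) = -2 + (411 + 502*F) = 409 + 502*F)
(31190 + 187420)/(g(-363, 0) + 364945) = (31190 + 187420)/((409 + 502*(-363)) + 364945) = 218610/((409 - 182226) + 364945) = 218610/(-181817 + 364945) = 218610/183128 = 218610*(1/183128) = 109305/91564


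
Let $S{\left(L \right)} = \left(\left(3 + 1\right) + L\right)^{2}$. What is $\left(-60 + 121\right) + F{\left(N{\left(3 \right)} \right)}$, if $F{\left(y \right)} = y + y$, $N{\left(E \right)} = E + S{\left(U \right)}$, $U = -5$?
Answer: $69$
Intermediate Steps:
$S{\left(L \right)} = \left(4 + L\right)^{2}$
$N{\left(E \right)} = 1 + E$ ($N{\left(E \right)} = E + \left(4 - 5\right)^{2} = E + \left(-1\right)^{2} = E + 1 = 1 + E$)
$F{\left(y \right)} = 2 y$
$\left(-60 + 121\right) + F{\left(N{\left(3 \right)} \right)} = \left(-60 + 121\right) + 2 \left(1 + 3\right) = 61 + 2 \cdot 4 = 61 + 8 = 69$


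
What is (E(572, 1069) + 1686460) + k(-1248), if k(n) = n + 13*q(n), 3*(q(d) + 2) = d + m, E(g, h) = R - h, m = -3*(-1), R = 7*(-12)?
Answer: 1678638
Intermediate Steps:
R = -84
m = 3
E(g, h) = -84 - h
q(d) = -1 + d/3 (q(d) = -2 + (d + 3)/3 = -2 + (3 + d)/3 = -2 + (1 + d/3) = -1 + d/3)
k(n) = -13 + 16*n/3 (k(n) = n + 13*(-1 + n/3) = n + (-13 + 13*n/3) = -13 + 16*n/3)
(E(572, 1069) + 1686460) + k(-1248) = ((-84 - 1*1069) + 1686460) + (-13 + (16/3)*(-1248)) = ((-84 - 1069) + 1686460) + (-13 - 6656) = (-1153 + 1686460) - 6669 = 1685307 - 6669 = 1678638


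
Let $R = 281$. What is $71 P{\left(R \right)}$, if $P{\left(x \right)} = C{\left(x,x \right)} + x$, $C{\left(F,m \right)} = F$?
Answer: $39902$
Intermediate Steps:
$P{\left(x \right)} = 2 x$ ($P{\left(x \right)} = x + x = 2 x$)
$71 P{\left(R \right)} = 71 \cdot 2 \cdot 281 = 71 \cdot 562 = 39902$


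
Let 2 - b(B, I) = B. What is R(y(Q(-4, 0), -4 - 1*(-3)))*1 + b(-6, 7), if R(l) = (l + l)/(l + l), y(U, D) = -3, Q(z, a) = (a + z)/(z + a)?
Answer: 9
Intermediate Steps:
Q(z, a) = 1 (Q(z, a) = (a + z)/(a + z) = 1)
b(B, I) = 2 - B
R(l) = 1 (R(l) = (2*l)/((2*l)) = (2*l)*(1/(2*l)) = 1)
R(y(Q(-4, 0), -4 - 1*(-3)))*1 + b(-6, 7) = 1*1 + (2 - 1*(-6)) = 1 + (2 + 6) = 1 + 8 = 9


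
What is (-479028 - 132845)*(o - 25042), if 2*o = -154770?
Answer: 62672315771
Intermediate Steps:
o = -77385 (o = (½)*(-154770) = -77385)
(-479028 - 132845)*(o - 25042) = (-479028 - 132845)*(-77385 - 25042) = -611873*(-102427) = 62672315771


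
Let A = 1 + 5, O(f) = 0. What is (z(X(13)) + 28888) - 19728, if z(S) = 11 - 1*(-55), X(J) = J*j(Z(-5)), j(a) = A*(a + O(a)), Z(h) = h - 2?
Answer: 9226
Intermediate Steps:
Z(h) = -2 + h
A = 6
j(a) = 6*a (j(a) = 6*(a + 0) = 6*a)
X(J) = -42*J (X(J) = J*(6*(-2 - 5)) = J*(6*(-7)) = J*(-42) = -42*J)
z(S) = 66 (z(S) = 11 + 55 = 66)
(z(X(13)) + 28888) - 19728 = (66 + 28888) - 19728 = 28954 - 19728 = 9226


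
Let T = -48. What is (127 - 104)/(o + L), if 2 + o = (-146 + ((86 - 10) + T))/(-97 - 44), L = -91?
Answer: -141/565 ≈ -0.24956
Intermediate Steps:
o = -164/141 (o = -2 + (-146 + ((86 - 10) - 48))/(-97 - 44) = -2 + (-146 + (76 - 48))/(-141) = -2 + (-146 + 28)*(-1/141) = -2 - 118*(-1/141) = -2 + 118/141 = -164/141 ≈ -1.1631)
(127 - 104)/(o + L) = (127 - 104)/(-164/141 - 91) = 23/(-12995/141) = 23*(-141/12995) = -141/565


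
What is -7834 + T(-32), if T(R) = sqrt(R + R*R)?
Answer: -7834 + 4*sqrt(62) ≈ -7802.5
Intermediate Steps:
T(R) = sqrt(R + R**2)
-7834 + T(-32) = -7834 + sqrt(-32*(1 - 32)) = -7834 + sqrt(-32*(-31)) = -7834 + sqrt(992) = -7834 + 4*sqrt(62)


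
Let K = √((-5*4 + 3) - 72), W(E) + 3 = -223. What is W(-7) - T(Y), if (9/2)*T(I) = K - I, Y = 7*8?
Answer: -1922/9 - 2*I*√89/9 ≈ -213.56 - 2.0964*I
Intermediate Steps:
W(E) = -226 (W(E) = -3 - 223 = -226)
Y = 56
K = I*√89 (K = √((-20 + 3) - 72) = √(-17 - 72) = √(-89) = I*√89 ≈ 9.434*I)
T(I) = -2*I/9 + 2*I*√89/9 (T(I) = 2*(I*√89 - I)/9 = 2*(-I + I*√89)/9 = -2*I/9 + 2*I*√89/9)
W(-7) - T(Y) = -226 - (-2/9*56 + 2*I*√89/9) = -226 - (-112/9 + 2*I*√89/9) = -226 + (112/9 - 2*I*√89/9) = -1922/9 - 2*I*√89/9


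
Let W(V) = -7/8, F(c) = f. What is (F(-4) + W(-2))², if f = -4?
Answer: 1521/64 ≈ 23.766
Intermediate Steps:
F(c) = -4
W(V) = -7/8 (W(V) = -7*⅛ = -7/8)
(F(-4) + W(-2))² = (-4 - 7/8)² = (-39/8)² = 1521/64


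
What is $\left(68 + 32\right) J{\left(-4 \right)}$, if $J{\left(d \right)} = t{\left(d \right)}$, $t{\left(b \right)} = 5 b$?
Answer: $-2000$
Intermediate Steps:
$J{\left(d \right)} = 5 d$
$\left(68 + 32\right) J{\left(-4 \right)} = \left(68 + 32\right) 5 \left(-4\right) = 100 \left(-20\right) = -2000$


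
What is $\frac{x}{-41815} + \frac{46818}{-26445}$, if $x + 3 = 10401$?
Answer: $- \frac{148844652}{73719845} \approx -2.0191$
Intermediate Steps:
$x = 10398$ ($x = -3 + 10401 = 10398$)
$\frac{x}{-41815} + \frac{46818}{-26445} = \frac{10398}{-41815} + \frac{46818}{-26445} = 10398 \left(- \frac{1}{41815}\right) + 46818 \left(- \frac{1}{26445}\right) = - \frac{10398}{41815} - \frac{15606}{8815} = - \frac{148844652}{73719845}$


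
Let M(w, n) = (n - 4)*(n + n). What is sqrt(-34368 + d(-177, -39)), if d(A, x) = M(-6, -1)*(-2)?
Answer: 2*I*sqrt(8597) ≈ 185.44*I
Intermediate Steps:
M(w, n) = 2*n*(-4 + n) (M(w, n) = (-4 + n)*(2*n) = 2*n*(-4 + n))
d(A, x) = -20 (d(A, x) = (2*(-1)*(-4 - 1))*(-2) = (2*(-1)*(-5))*(-2) = 10*(-2) = -20)
sqrt(-34368 + d(-177, -39)) = sqrt(-34368 - 20) = sqrt(-34388) = 2*I*sqrt(8597)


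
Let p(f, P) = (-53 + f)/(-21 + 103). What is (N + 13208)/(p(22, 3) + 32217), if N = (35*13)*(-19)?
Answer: 374166/2641763 ≈ 0.14163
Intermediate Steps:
N = -8645 (N = 455*(-19) = -8645)
p(f, P) = -53/82 + f/82 (p(f, P) = (-53 + f)/82 = (-53 + f)*(1/82) = -53/82 + f/82)
(N + 13208)/(p(22, 3) + 32217) = (-8645 + 13208)/((-53/82 + (1/82)*22) + 32217) = 4563/((-53/82 + 11/41) + 32217) = 4563/(-31/82 + 32217) = 4563/(2641763/82) = 4563*(82/2641763) = 374166/2641763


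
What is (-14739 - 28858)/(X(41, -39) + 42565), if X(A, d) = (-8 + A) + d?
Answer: -43597/42559 ≈ -1.0244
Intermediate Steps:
X(A, d) = -8 + A + d
(-14739 - 28858)/(X(41, -39) + 42565) = (-14739 - 28858)/((-8 + 41 - 39) + 42565) = -43597/(-6 + 42565) = -43597/42559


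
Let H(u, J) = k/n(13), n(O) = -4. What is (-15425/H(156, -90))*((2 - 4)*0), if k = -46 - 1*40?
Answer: 0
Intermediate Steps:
k = -86 (k = -46 - 40 = -86)
H(u, J) = 43/2 (H(u, J) = -86/(-4) = -86*(-¼) = 43/2)
(-15425/H(156, -90))*((2 - 4)*0) = (-15425/43/2)*((2 - 4)*0) = (-15425*2/43)*(-2*0) = -30850/43*0 = 0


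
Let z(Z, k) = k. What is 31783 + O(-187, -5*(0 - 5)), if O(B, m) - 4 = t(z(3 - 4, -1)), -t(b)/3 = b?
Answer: 31790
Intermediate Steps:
t(b) = -3*b
O(B, m) = 7 (O(B, m) = 4 - 3*(-1) = 4 + 3 = 7)
31783 + O(-187, -5*(0 - 5)) = 31783 + 7 = 31790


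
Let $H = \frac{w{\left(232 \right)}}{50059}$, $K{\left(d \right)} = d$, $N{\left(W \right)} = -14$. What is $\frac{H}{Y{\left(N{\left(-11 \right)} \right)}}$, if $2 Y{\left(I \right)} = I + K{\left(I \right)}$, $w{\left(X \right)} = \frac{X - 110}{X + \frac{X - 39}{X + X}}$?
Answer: $- \frac{28304}{37788888333} \approx -7.49 \cdot 10^{-7}$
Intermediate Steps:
$w{\left(X \right)} = \frac{-110 + X}{X + \frac{-39 + X}{2 X}}$
$Y{\left(I \right)} = I$ ($Y{\left(I \right)} = \frac{I + I}{2} = \frac{2 I}{2} = I$)
$H = \frac{56608}{5398412619}$ ($H = \frac{2 \cdot 232 \frac{1}{-39 + 232 + 2 \cdot 232^{2}} \left(-110 + 232\right)}{50059} = 2 \cdot 232 \frac{1}{-39 + 232 + 2 \cdot 53824} \cdot 122 \cdot \frac{1}{50059} = 2 \cdot 232 \frac{1}{-39 + 232 + 107648} \cdot 122 \cdot \frac{1}{50059} = 2 \cdot 232 \cdot \frac{1}{107841} \cdot 122 \cdot \frac{1}{50059} = \frac{56608}{107841} \cdot \frac{1}{50059} = \frac{56608}{5398412619} \approx 1.0486 \cdot 10^{-5}$)
$\frac{H}{Y{\left(N{\left(-11 \right)} \right)}} = \frac{56608}{5398412619 \left(-14\right)} = \frac{56608}{5398412619} \left(- \frac{1}{14}\right) = - \frac{28304}{37788888333}$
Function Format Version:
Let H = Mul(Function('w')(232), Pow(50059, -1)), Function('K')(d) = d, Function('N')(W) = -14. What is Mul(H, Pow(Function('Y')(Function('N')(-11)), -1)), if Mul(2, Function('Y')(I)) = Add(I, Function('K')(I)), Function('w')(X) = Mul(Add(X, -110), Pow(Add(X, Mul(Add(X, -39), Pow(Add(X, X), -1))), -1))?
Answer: Rational(-28304, 37788888333) ≈ -7.4900e-7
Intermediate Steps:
Function('w')(X) = Mul(Pow(Add(X, Mul(Rational(1, 2), Pow(X, -1), Add(-39, X))), -1), Add(-110, X)) (Function('w')(X) = Mul(Add(-110, X), Pow(Add(X, Mul(Add(-39, X), Pow(Mul(2, X), -1))), -1)) = Mul(Add(-110, X), Pow(Add(X, Mul(Add(-39, X), Mul(Rational(1, 2), Pow(X, -1)))), -1)) = Mul(Add(-110, X), Pow(Add(X, Mul(Rational(1, 2), Pow(X, -1), Add(-39, X))), -1)) = Mul(Pow(Add(X, Mul(Rational(1, 2), Pow(X, -1), Add(-39, X))), -1), Add(-110, X)))
Function('Y')(I) = I (Function('Y')(I) = Mul(Rational(1, 2), Add(I, I)) = Mul(Rational(1, 2), Mul(2, I)) = I)
H = Rational(56608, 5398412619) (H = Mul(Mul(2, 232, Pow(Add(-39, 232, Mul(2, Pow(232, 2))), -1), Add(-110, 232)), Pow(50059, -1)) = Mul(Mul(2, 232, Pow(Add(-39, 232, Mul(2, 53824)), -1), 122), Rational(1, 50059)) = Mul(Mul(2, 232, Pow(Add(-39, 232, 107648), -1), 122), Rational(1, 50059)) = Mul(Mul(2, 232, Pow(107841, -1), 122), Rational(1, 50059)) = Mul(Mul(2, 232, Rational(1, 107841), 122), Rational(1, 50059)) = Mul(Rational(56608, 107841), Rational(1, 50059)) = Rational(56608, 5398412619) ≈ 1.0486e-5)
Mul(H, Pow(Function('Y')(Function('N')(-11)), -1)) = Mul(Rational(56608, 5398412619), Pow(-14, -1)) = Mul(Rational(56608, 5398412619), Rational(-1, 14)) = Rational(-28304, 37788888333)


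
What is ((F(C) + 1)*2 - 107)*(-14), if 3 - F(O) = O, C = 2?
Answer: 1442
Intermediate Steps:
F(O) = 3 - O
((F(C) + 1)*2 - 107)*(-14) = (((3 - 1*2) + 1)*2 - 107)*(-14) = (((3 - 2) + 1)*2 - 107)*(-14) = ((1 + 1)*2 - 107)*(-14) = (2*2 - 107)*(-14) = (4 - 107)*(-14) = -103*(-14) = 1442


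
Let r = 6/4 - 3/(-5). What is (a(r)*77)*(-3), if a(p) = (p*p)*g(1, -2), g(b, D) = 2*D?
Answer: 101871/25 ≈ 4074.8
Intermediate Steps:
r = 21/10 (r = 6*(1/4) - 3*(-1/5) = 3/2 + 3/5 = 21/10 ≈ 2.1000)
a(p) = -4*p**2 (a(p) = (p*p)*(2*(-2)) = p**2*(-4) = -4*p**2)
(a(r)*77)*(-3) = (-4*(21/10)**2*77)*(-3) = (-4*441/100*77)*(-3) = -441/25*77*(-3) = -33957/25*(-3) = 101871/25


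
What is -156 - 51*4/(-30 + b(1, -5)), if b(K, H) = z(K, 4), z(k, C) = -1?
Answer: -4632/31 ≈ -149.42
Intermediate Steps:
b(K, H) = -1
-156 - 51*4/(-30 + b(1, -5)) = -156 - 51*4/(-30 - 1) = -156 - 51*4/(-31) = -156 - (-51)*4/31 = -156 - 51*(-4/31) = -156 + 204/31 = -4632/31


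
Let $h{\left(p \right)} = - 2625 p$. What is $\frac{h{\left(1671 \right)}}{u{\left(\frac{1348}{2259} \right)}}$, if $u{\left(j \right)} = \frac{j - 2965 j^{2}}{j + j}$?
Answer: $\frac{19817642250}{3994561} \approx 4961.2$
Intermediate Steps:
$u{\left(j \right)} = \frac{j - 2965 j^{2}}{2 j}$
$\frac{h{\left(1671 \right)}}{u{\left(\frac{1348}{2259} \right)}} = \frac{\left(-2625\right) 1671}{\frac{1}{2} - \frac{2965 \cdot \frac{1348}{2259}}{2}} = - \frac{4386375}{\frac{1}{2} - \frac{2965 \cdot 1348 \cdot \frac{1}{2259}}{2}} = - \frac{4386375}{\frac{1}{2} - \frac{1998410}{2259}} = - \frac{4386375}{- \frac{3994561}{4518}} = \left(-4386375\right) \left(- \frac{4518}{3994561}\right) = \frac{19817642250}{3994561}$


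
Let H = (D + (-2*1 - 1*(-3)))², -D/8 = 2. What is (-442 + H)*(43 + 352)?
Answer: -85715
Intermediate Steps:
D = -16 (D = -8*2 = -16)
H = 225 (H = (-16 + (-2*1 - 1*(-3)))² = (-16 + (-2 + 3))² = (-16 + 1)² = (-15)² = 225)
(-442 + H)*(43 + 352) = (-442 + 225)*(43 + 352) = -217*395 = -85715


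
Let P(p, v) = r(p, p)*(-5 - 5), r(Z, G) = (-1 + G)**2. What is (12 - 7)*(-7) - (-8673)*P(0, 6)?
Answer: -86765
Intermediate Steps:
P(p, v) = -10*(-1 + p)**2 (P(p, v) = (-1 + p)**2*(-5 - 5) = (-1 + p)**2*(-10) = -10*(-1 + p)**2)
(12 - 7)*(-7) - (-8673)*P(0, 6) = (12 - 7)*(-7) - (-8673)*(-10*(-1 + 0)**2) = 5*(-7) - (-8673)*(-10*(-1)**2) = -35 - (-8673)*(-10*1) = -35 - (-8673)*(-10) = -35 - 413*210 = -35 - 86730 = -86765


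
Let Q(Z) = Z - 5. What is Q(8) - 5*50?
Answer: -247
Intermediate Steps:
Q(Z) = -5 + Z
Q(8) - 5*50 = (-5 + 8) - 5*50 = 3 - 250 = -247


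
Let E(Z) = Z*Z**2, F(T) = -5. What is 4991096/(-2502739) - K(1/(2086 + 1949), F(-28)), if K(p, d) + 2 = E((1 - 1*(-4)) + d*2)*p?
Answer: 74174749/2019710373 ≈ 0.036725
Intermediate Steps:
E(Z) = Z**3
K(p, d) = -2 + p*(5 + 2*d)**3 (K(p, d) = -2 + ((1 - 1*(-4)) + d*2)**3*p = -2 + ((1 + 4) + 2*d)**3*p = -2 + (5 + 2*d)**3*p = -2 + p*(5 + 2*d)**3)
4991096/(-2502739) - K(1/(2086 + 1949), F(-28)) = 4991096/(-2502739) - (-2 + (5 + 2*(-5))**3/(2086 + 1949)) = 4991096*(-1/2502739) - (-2 + (5 - 10)**3/4035) = -4991096/2502739 - (-2 + (1/4035)*(-5)**3) = -4991096/2502739 - (-2 + (1/4035)*(-125)) = -4991096/2502739 - (-2 - 25/807) = -4991096/2502739 - 1*(-1639/807) = -4991096/2502739 + 1639/807 = 74174749/2019710373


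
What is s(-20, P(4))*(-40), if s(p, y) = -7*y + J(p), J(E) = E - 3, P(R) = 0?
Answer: 920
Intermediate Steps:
J(E) = -3 + E
s(p, y) = -3 + p - 7*y (s(p, y) = -7*y + (-3 + p) = -3 + p - 7*y)
s(-20, P(4))*(-40) = (-3 - 20 - 7*0)*(-40) = (-3 - 20 + 0)*(-40) = -23*(-40) = 920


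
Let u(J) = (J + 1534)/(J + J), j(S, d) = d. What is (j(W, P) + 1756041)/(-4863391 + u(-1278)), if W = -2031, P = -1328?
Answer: -1121261607/3107706913 ≈ -0.36080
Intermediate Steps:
u(J) = (1534 + J)/(2*J) (u(J) = (1534 + J)/((2*J)) = (1534 + J)*(1/(2*J)) = (1534 + J)/(2*J))
(j(W, P) + 1756041)/(-4863391 + u(-1278)) = (-1328 + 1756041)/(-4863391 + (1/2)*(1534 - 1278)/(-1278)) = 1754713/(-4863391 + (1/2)*(-1/1278)*256) = 1754713/(-4863391 - 64/639) = 1754713/(-3107706913/639) = 1754713*(-639/3107706913) = -1121261607/3107706913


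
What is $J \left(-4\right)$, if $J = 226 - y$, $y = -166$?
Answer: $-1568$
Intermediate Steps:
$J = 392$ ($J = 226 - -166 = 226 + 166 = 392$)
$J \left(-4\right) = 392 \left(-4\right) = -1568$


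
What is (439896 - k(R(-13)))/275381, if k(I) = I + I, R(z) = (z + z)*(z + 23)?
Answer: 440416/275381 ≈ 1.5993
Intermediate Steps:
R(z) = 2*z*(23 + z) (R(z) = (2*z)*(23 + z) = 2*z*(23 + z))
k(I) = 2*I
(439896 - k(R(-13)))/275381 = (439896 - 2*2*(-13)*(23 - 13))/275381 = (439896 - 2*2*(-13)*10)*(1/275381) = (439896 - 2*(-260))*(1/275381) = (439896 - 1*(-520))*(1/275381) = (439896 + 520)*(1/275381) = 440416*(1/275381) = 440416/275381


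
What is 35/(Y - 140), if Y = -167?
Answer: -35/307 ≈ -0.11401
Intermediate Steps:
35/(Y - 140) = 35/(-167 - 140) = 35/(-307) = 35*(-1/307) = -35/307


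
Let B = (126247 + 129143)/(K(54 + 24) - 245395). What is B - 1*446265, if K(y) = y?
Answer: -109476646395/245317 ≈ -4.4627e+5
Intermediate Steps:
B = -255390/245317 (B = (126247 + 129143)/((54 + 24) - 245395) = 255390/(78 - 245395) = 255390/(-245317) = 255390*(-1/245317) = -255390/245317 ≈ -1.0411)
B - 1*446265 = -255390/245317 - 1*446265 = -255390/245317 - 446265 = -109476646395/245317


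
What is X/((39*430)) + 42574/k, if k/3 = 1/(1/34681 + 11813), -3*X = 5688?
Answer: 16250129623264744/96933395 ≈ 1.6764e+8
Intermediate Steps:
X = -1896 (X = -⅓*5688 = -1896)
k = 34681/136562218 (k = 3/(1/34681 + 11813) = 3/(409686654/34681) = 3*(34681/409686654) = 34681/136562218 ≈ 0.00025396)
X/((39*430)) + 42574/k = -1896/(39*430) + 42574/(34681/136562218) = -1896/16770 + 42574*(136562218/34681) = -1896*1/16770 + 5813999869132/34681 = -316/2795 + 5813999869132/34681 = 16250129623264744/96933395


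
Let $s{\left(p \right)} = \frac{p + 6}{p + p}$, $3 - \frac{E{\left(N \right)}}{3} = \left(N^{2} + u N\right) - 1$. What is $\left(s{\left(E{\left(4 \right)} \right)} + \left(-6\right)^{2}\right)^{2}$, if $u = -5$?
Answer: $\frac{85849}{64} \approx 1341.4$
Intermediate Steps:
$E{\left(N \right)} = 12 - 3 N^{2} + 15 N$ ($E{\left(N \right)} = 9 - 3 \left(\left(N^{2} - 5 N\right) - 1\right) = 9 - 3 \left(-1 + N^{2} - 5 N\right) = 9 + \left(3 - 3 N^{2} + 15 N\right) = 12 - 3 N^{2} + 15 N$)
$s{\left(p \right)} = \frac{6 + p}{2 p}$
$\left(s{\left(E{\left(4 \right)} \right)} + \left(-6\right)^{2}\right)^{2} = \left(\frac{6 + \left(12 - 3 \cdot 4^{2} + 15 \cdot 4\right)}{2 \left(12 - 3 \cdot 4^{2} + 15 \cdot 4\right)} + \left(-6\right)^{2}\right)^{2} = \left(\frac{6 + \left(12 - 48 + 60\right)}{2 \left(12 - 48 + 60\right)} + 36\right)^{2} = \left(\frac{6 + 24}{2 \cdot 24} + 36\right)^{2} = \left(\frac{1}{2} \cdot \frac{1}{24} \cdot 30 + 36\right)^{2} = \left(\frac{5}{8} + 36\right)^{2} = \left(\frac{293}{8}\right)^{2} = \frac{85849}{64}$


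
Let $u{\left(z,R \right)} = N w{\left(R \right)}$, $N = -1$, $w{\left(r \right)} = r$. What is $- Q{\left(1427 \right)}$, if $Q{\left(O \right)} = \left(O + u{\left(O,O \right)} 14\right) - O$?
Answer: $19978$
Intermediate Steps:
$u{\left(z,R \right)} = - R$
$Q{\left(O \right)} = - 14 O$ ($Q{\left(O \right)} = \left(O + - O 14\right) - O = \left(O - 14 O\right) - O = - 13 O - O = - 14 O$)
$- Q{\left(1427 \right)} = - \left(-14\right) 1427 = \left(-1\right) \left(-19978\right) = 19978$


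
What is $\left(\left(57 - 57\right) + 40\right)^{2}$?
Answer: $1600$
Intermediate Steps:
$\left(\left(57 - 57\right) + 40\right)^{2} = \left(0 + 40\right)^{2} = 40^{2} = 1600$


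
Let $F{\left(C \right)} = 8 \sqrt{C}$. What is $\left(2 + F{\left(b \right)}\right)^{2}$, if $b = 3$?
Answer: $196 + 32 \sqrt{3} \approx 251.43$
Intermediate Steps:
$\left(2 + F{\left(b \right)}\right)^{2} = \left(2 + 8 \sqrt{3}\right)^{2}$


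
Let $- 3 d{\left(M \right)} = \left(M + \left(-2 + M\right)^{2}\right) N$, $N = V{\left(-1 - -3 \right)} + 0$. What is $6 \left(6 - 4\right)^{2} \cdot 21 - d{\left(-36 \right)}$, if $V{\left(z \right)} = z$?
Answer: $\frac{4328}{3} \approx 1442.7$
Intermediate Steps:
$N = 2$ ($N = \left(-1 - -3\right) + 0 = \left(-1 + 3\right) + 0 = 2 + 0 = 2$)
$d{\left(M \right)} = - \frac{2 M}{3} - \frac{2 \left(-2 + M\right)^{2}}{3}$ ($d{\left(M \right)} = - \frac{\left(M + \left(-2 + M\right)^{2}\right) 2}{3} = - \frac{2 M + 2 \left(-2 + M\right)^{2}}{3} = - \frac{2 M}{3} - \frac{2 \left(-2 + M\right)^{2}}{3}$)
$6 \left(6 - 4\right)^{2} \cdot 21 - d{\left(-36 \right)} = 6 \left(6 - 4\right)^{2} \cdot 21 - \left(- \frac{8}{3} + 2 \left(-36\right) - \frac{2 \left(-36\right)^{2}}{3}\right) = 6 \cdot 2^{2} \cdot 21 - \left(- \frac{8}{3} - 72 - 864\right) = 6 \cdot 4 \cdot 21 - \left(- \frac{8}{3} - 72 - 864\right) = 6 \cdot 84 - - \frac{2816}{3} = 504 + \frac{2816}{3} = \frac{4328}{3}$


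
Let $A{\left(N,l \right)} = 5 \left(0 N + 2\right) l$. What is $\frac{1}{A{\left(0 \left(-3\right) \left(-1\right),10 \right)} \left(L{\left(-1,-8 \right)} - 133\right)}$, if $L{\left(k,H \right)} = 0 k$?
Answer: $- \frac{1}{13300} \approx -7.5188 \cdot 10^{-5}$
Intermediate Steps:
$L{\left(k,H \right)} = 0$
$A{\left(N,l \right)} = 10 l$ ($A{\left(N,l \right)} = 5 \left(0 + 2\right) l = 5 \cdot 2 l = 10 l$)
$\frac{1}{A{\left(0 \left(-3\right) \left(-1\right),10 \right)} \left(L{\left(-1,-8 \right)} - 133\right)} = \frac{1}{10 \cdot 10 \left(0 - 133\right)} = \frac{1}{100 \left(-133\right)} = \frac{1}{-13300} = - \frac{1}{13300}$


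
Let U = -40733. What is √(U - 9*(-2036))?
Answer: I*√22409 ≈ 149.7*I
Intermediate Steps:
√(U - 9*(-2036)) = √(-40733 - 9*(-2036)) = √(-40733 + 18324) = √(-22409) = I*√22409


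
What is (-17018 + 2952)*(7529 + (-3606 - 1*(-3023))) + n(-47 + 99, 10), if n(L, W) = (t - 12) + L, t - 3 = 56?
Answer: -97702337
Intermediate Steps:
t = 59 (t = 3 + 56 = 59)
n(L, W) = 47 + L (n(L, W) = (59 - 12) + L = 47 + L)
(-17018 + 2952)*(7529 + (-3606 - 1*(-3023))) + n(-47 + 99, 10) = (-17018 + 2952)*(7529 + (-3606 - 1*(-3023))) + (47 + (-47 + 99)) = -14066*(7529 + (-3606 + 3023)) + (47 + 52) = -14066*(7529 - 583) + 99 = -14066*6946 + 99 = -97702436 + 99 = -97702337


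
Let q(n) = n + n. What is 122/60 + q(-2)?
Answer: -59/30 ≈ -1.9667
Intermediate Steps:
q(n) = 2*n
122/60 + q(-2) = 122/60 + 2*(-2) = (1/60)*122 - 4 = 61/30 - 4 = -59/30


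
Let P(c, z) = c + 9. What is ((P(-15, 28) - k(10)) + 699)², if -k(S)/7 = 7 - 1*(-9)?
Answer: 648025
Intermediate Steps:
k(S) = -112 (k(S) = -7*(7 - 1*(-9)) = -7*(7 + 9) = -7*16 = -112)
P(c, z) = 9 + c
((P(-15, 28) - k(10)) + 699)² = (((9 - 15) - 1*(-112)) + 699)² = ((-6 + 112) + 699)² = (106 + 699)² = 805² = 648025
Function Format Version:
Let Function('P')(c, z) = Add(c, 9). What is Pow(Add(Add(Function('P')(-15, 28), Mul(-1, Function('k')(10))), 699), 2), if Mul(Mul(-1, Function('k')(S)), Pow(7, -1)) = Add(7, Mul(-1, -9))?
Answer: 648025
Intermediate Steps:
Function('k')(S) = -112 (Function('k')(S) = Mul(-7, Add(7, Mul(-1, -9))) = Mul(-7, Add(7, 9)) = Mul(-7, 16) = -112)
Function('P')(c, z) = Add(9, c)
Pow(Add(Add(Function('P')(-15, 28), Mul(-1, Function('k')(10))), 699), 2) = Pow(Add(Add(Add(9, -15), Mul(-1, -112)), 699), 2) = Pow(Add(Add(-6, 112), 699), 2) = Pow(Add(106, 699), 2) = Pow(805, 2) = 648025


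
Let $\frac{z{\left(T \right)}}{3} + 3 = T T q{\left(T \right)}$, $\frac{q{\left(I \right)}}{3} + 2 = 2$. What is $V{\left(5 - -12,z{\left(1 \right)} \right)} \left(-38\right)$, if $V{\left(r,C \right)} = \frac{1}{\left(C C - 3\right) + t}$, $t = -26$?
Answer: $- \frac{19}{26} \approx -0.73077$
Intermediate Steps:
$q{\left(I \right)} = 0$ ($q{\left(I \right)} = -6 + 3 \cdot 2 = -6 + 6 = 0$)
$z{\left(T \right)} = -9$ ($z{\left(T \right)} = -9 + 3 T T 0 = -9 + 3 T^{2} \cdot 0 = -9 + 3 \cdot 0 = -9 + 0 = -9$)
$V{\left(r,C \right)} = \frac{1}{-29 + C^{2}}$ ($V{\left(r,C \right)} = \frac{1}{\left(C C - 3\right) - 26} = \frac{1}{\left(C^{2} - 3\right) - 26} = \frac{1}{\left(-3 + C^{2}\right) - 26} = \frac{1}{-29 + C^{2}}$)
$V{\left(5 - -12,z{\left(1 \right)} \right)} \left(-38\right) = \frac{1}{-29 + \left(-9\right)^{2}} \left(-38\right) = \frac{1}{-29 + 81} \left(-38\right) = \frac{1}{52} \left(-38\right) = - \frac{19}{26}$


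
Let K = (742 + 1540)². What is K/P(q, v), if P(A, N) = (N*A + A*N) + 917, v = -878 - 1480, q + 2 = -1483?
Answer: 5207524/7004177 ≈ 0.74349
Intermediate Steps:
q = -1485 (q = -2 - 1483 = -1485)
v = -2358
P(A, N) = 917 + 2*A*N (P(A, N) = (A*N + A*N) + 917 = 2*A*N + 917 = 917 + 2*A*N)
K = 5207524 (K = 2282² = 5207524)
K/P(q, v) = 5207524/(917 + 2*(-1485)*(-2358)) = 5207524/(917 + 7003260) = 5207524/7004177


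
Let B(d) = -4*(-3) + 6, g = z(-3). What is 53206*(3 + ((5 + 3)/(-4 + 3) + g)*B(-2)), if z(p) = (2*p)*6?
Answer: -41979534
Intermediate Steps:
z(p) = 12*p
g = -36 (g = 12*(-3) = -36)
B(d) = 18 (B(d) = 12 + 6 = 18)
53206*(3 + ((5 + 3)/(-4 + 3) + g)*B(-2)) = 53206*(3 + ((5 + 3)/(-4 + 3) - 36)*18) = 53206*(3 + (8/(-1) - 36)*18) = 53206*(3 + (8*(-1) - 36)*18) = 53206*(3 + (-8 - 36)*18) = 53206*(3 - 44*18) = 53206*(3 - 792) = 53206*(-789) = -41979534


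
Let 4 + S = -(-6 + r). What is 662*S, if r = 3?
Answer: -662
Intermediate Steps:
S = -1 (S = -4 - (-6 + 3) = -4 - 1*(-3) = -4 + 3 = -1)
662*S = 662*(-1) = -662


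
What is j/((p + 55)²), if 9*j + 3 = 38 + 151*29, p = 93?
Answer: 2207/98568 ≈ 0.022391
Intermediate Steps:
j = 4414/9 (j = -⅓ + (38 + 151*29)/9 = -⅓ + (38 + 4379)/9 = -⅓ + (⅑)*4417 = -⅓ + 4417/9 = 4414/9 ≈ 490.44)
j/((p + 55)²) = 4414/(9*((93 + 55)²)) = 4414/(9*(148²)) = (4414/9)/21904 = (4414/9)*(1/21904) = 2207/98568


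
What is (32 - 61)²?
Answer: 841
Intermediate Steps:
(32 - 61)² = (-29)² = 841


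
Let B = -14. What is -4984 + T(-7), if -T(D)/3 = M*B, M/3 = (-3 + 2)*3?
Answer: -5362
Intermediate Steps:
M = -9 (M = 3*((-3 + 2)*3) = 3*(-1*3) = 3*(-3) = -9)
T(D) = -378 (T(D) = -(-27)*(-14) = -3*126 = -378)
-4984 + T(-7) = -4984 - 378 = -5362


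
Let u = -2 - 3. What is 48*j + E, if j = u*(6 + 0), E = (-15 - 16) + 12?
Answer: -1459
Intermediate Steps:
u = -5
E = -19 (E = -31 + 12 = -19)
j = -30 (j = -5*(6 + 0) = -5*6 = -30)
48*j + E = 48*(-30) - 19 = -1440 - 19 = -1459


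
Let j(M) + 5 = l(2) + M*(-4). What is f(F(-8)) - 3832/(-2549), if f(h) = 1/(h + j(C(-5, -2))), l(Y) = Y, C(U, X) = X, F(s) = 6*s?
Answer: 162227/109607 ≈ 1.4801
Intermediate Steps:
j(M) = -3 - 4*M (j(M) = -5 + (2 + M*(-4)) = -5 + (2 - 4*M) = -3 - 4*M)
f(h) = 1/(5 + h) (f(h) = 1/(h + (-3 - 4*(-2))) = 1/(h + (-3 + 8)) = 1/(h + 5) = 1/(5 + h))
f(F(-8)) - 3832/(-2549) = 1/(5 + 6*(-8)) - 3832/(-2549) = 1/(5 - 48) - 3832*(-1/2549) = 1/(-43) + 3832/2549 = -1/43 + 3832/2549 = 162227/109607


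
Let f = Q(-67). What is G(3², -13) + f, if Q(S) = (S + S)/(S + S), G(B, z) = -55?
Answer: -54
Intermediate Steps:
Q(S) = 1 (Q(S) = (2*S)/((2*S)) = (2*S)*(1/(2*S)) = 1)
f = 1
G(3², -13) + f = -55 + 1 = -54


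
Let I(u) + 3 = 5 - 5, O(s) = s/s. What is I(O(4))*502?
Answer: -1506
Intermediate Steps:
O(s) = 1
I(u) = -3 (I(u) = -3 + (5 - 5) = -3 + 0 = -3)
I(O(4))*502 = -3*502 = -1506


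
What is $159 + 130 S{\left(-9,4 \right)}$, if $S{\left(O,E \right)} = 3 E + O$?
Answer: $549$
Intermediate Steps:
$S{\left(O,E \right)} = O + 3 E$
$159 + 130 S{\left(-9,4 \right)} = 159 + 130 \left(-9 + 3 \cdot 4\right) = 159 + 130 \left(-9 + 12\right) = 159 + 130 \cdot 3 = 159 + 390 = 549$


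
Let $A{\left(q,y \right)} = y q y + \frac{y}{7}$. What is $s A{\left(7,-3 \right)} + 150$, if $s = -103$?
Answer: $- \frac{44064}{7} \approx -6294.9$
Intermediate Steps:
$A{\left(q,y \right)} = \frac{y}{7} + q y^{2}$ ($A{\left(q,y \right)} = q y y + y \frac{1}{7} = q y^{2} + \frac{y}{7} = \frac{y}{7} + q y^{2}$)
$s A{\left(7,-3 \right)} + 150 = - 103 \left(- 3 \left(\frac{1}{7} + 7 \left(-3\right)\right)\right) + 150 = - 103 \left(- 3 \left(\frac{1}{7} - 21\right)\right) + 150 = - 103 \left(\left(-3\right) \left(- \frac{146}{7}\right)\right) + 150 = \left(-103\right) \frac{438}{7} + 150 = - \frac{45114}{7} + 150 = - \frac{44064}{7}$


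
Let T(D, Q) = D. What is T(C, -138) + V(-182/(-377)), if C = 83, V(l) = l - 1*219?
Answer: -3930/29 ≈ -135.52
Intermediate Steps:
V(l) = -219 + l (V(l) = l - 219 = -219 + l)
T(C, -138) + V(-182/(-377)) = 83 + (-219 - 182/(-377)) = 83 + (-219 - 182*(-1/377)) = 83 + (-219 + 14/29) = 83 - 6337/29 = -3930/29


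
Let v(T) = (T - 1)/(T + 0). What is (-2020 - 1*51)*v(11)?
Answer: -20710/11 ≈ -1882.7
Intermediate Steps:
v(T) = (-1 + T)/T
(-2020 - 1*51)*v(11) = (-2020 - 1*51)*((-1 + 11)/11) = (-2020 - 51)*((1/11)*10) = -2071*10/11 = -20710/11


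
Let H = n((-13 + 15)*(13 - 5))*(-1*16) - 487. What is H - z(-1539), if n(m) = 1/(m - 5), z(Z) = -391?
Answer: -1072/11 ≈ -97.455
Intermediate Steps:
n(m) = 1/(-5 + m)
H = -5373/11 (H = (-1*16)/(-5 + (-13 + 15)*(13 - 5)) - 487 = -16/(-5 + 2*8) - 487 = -16/(-5 + 16) - 487 = -16/11 - 487 = -5373/11 ≈ -488.45)
H - z(-1539) = -5373/11 - 1*(-391) = -5373/11 + 391 = -1072/11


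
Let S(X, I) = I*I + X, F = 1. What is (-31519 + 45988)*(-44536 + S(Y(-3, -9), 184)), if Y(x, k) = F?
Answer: -154514451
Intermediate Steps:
Y(x, k) = 1
S(X, I) = X + I² (S(X, I) = I² + X = X + I²)
(-31519 + 45988)*(-44536 + S(Y(-3, -9), 184)) = (-31519 + 45988)*(-44536 + (1 + 184²)) = 14469*(-44536 + (1 + 33856)) = 14469*(-44536 + 33857) = 14469*(-10679) = -154514451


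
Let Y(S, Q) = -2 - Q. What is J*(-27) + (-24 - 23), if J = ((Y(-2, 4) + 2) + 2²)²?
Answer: -47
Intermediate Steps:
J = 0 (J = (((-2 - 1*4) + 2) + 2²)² = (((-2 - 4) + 2) + 4)² = ((-6 + 2) + 4)² = (-4 + 4)² = 0² = 0)
J*(-27) + (-24 - 23) = 0*(-27) + (-24 - 23) = 0 - 47 = -47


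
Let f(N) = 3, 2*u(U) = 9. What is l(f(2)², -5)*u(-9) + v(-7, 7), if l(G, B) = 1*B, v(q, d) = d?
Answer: -31/2 ≈ -15.500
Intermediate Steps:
u(U) = 9/2 (u(U) = (½)*9 = 9/2)
l(G, B) = B
l(f(2)², -5)*u(-9) + v(-7, 7) = -5*9/2 + 7 = -45/2 + 7 = -31/2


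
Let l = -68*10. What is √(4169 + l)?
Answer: √3489 ≈ 59.068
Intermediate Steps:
l = -680
√(4169 + l) = √(4169 - 680) = √3489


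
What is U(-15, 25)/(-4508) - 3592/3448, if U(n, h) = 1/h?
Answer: -50602731/48573700 ≈ -1.0418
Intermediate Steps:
U(-15, 25)/(-4508) - 3592/3448 = 1/(25*(-4508)) - 3592/3448 = (1/25)*(-1/4508) - 3592*1/3448 = -1/112700 - 449/431 = -50602731/48573700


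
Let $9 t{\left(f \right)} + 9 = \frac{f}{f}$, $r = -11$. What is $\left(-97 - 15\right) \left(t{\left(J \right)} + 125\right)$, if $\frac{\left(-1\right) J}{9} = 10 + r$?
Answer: $- \frac{125104}{9} \approx -13900.0$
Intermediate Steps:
$J = 9$ ($J = - 9 \left(10 - 11\right) = \left(-9\right) \left(-1\right) = 9$)
$t{\left(f \right)} = - \frac{8}{9}$ ($t{\left(f \right)} = -1 + \frac{f \frac{1}{f}}{9} = -1 + \frac{1}{9} \cdot 1 = -1 + \frac{1}{9} = - \frac{8}{9}$)
$\left(-97 - 15\right) \left(t{\left(J \right)} + 125\right) = \left(-97 - 15\right) \left(- \frac{8}{9} + 125\right) = \left(-97 - 15\right) \frac{1117}{9} = \left(-112\right) \frac{1117}{9} = - \frac{125104}{9}$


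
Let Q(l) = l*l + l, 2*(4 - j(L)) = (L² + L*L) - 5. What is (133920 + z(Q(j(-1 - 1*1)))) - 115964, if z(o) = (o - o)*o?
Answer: 17956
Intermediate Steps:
j(L) = 13/2 - L² (j(L) = 4 - ((L² + L*L) - 5)/2 = 4 - ((L² + L²) - 5)/2 = 4 - (2*L² - 5)/2 = 4 - (-5 + 2*L²)/2 = 4 + (5/2 - L²) = 13/2 - L²)
Q(l) = l + l² (Q(l) = l² + l = l + l²)
z(o) = 0 (z(o) = 0*o = 0)
(133920 + z(Q(j(-1 - 1*1)))) - 115964 = (133920 + 0) - 115964 = 133920 - 115964 = 17956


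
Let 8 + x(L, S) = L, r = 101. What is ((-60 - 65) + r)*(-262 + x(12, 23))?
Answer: 6192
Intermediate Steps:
x(L, S) = -8 + L
((-60 - 65) + r)*(-262 + x(12, 23)) = ((-60 - 65) + 101)*(-262 + (-8 + 12)) = (-125 + 101)*(-262 + 4) = -24*(-258) = 6192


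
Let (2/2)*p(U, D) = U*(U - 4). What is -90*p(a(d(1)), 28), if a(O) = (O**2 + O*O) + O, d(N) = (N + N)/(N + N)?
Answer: 270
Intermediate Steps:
d(N) = 1 (d(N) = (2*N)/((2*N)) = (2*N)*(1/(2*N)) = 1)
a(O) = O + 2*O**2 (a(O) = (O**2 + O**2) + O = 2*O**2 + O = O + 2*O**2)
p(U, D) = U*(-4 + U) (p(U, D) = U*(U - 4) = U*(-4 + U))
-90*p(a(d(1)), 28) = -90*1*(1 + 2*1)*(-4 + 1*(1 + 2*1)) = -90*1*(1 + 2)*(-4 + 1*(1 + 2)) = -90*1*3*(-4 + 1*3) = -270*(-4 + 3) = -270*(-1) = -90*(-3) = 270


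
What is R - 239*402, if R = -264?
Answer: -96342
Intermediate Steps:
R - 239*402 = -264 - 239*402 = -264 - 96078 = -96342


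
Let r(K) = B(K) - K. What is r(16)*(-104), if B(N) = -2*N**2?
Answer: 54912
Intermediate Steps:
r(K) = -K - 2*K**2 (r(K) = -2*K**2 - K = -K - 2*K**2)
r(16)*(-104) = (16*(-1 - 2*16))*(-104) = (16*(-1 - 32))*(-104) = (16*(-33))*(-104) = -528*(-104) = 54912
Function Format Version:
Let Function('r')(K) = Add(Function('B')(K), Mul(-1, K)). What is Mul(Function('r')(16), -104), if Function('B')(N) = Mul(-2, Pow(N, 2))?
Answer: 54912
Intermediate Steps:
Function('r')(K) = Add(Mul(-1, K), Mul(-2, Pow(K, 2))) (Function('r')(K) = Add(Mul(-2, Pow(K, 2)), Mul(-1, K)) = Add(Mul(-1, K), Mul(-2, Pow(K, 2))))
Mul(Function('r')(16), -104) = Mul(Mul(16, Add(-1, Mul(-2, 16))), -104) = Mul(Mul(16, Add(-1, -32)), -104) = Mul(Mul(16, -33), -104) = Mul(-528, -104) = 54912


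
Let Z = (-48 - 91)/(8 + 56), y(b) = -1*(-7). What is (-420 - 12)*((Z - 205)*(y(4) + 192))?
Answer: 71240607/4 ≈ 1.7810e+7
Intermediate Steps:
y(b) = 7
Z = -139/64 ≈ -2.1719
(-420 - 12)*((Z - 205)*(y(4) + 192)) = (-420 - 12)*((-139/64 - 205)*(7 + 192)) = -(-357993)*199/4 = -432*(-2638541/64) = 71240607/4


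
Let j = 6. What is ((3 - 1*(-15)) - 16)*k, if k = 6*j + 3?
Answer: 78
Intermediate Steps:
k = 39 (k = 6*6 + 3 = 36 + 3 = 39)
((3 - 1*(-15)) - 16)*k = ((3 - 1*(-15)) - 16)*39 = ((3 + 15) - 16)*39 = (18 - 16)*39 = 2*39 = 78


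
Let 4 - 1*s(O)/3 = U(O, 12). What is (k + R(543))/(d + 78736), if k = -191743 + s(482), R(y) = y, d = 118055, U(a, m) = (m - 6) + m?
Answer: -191242/196791 ≈ -0.97180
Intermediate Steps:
U(a, m) = -6 + 2*m (U(a, m) = (-6 + m) + m = -6 + 2*m)
s(O) = -42 (s(O) = 12 - 3*(-6 + 2*12) = 12 - 3*(-6 + 24) = 12 - 3*18 = 12 - 54 = -42)
k = -191785 (k = -191743 - 42 = -191785)
(k + R(543))/(d + 78736) = (-191785 + 543)/(118055 + 78736) = -191242/196791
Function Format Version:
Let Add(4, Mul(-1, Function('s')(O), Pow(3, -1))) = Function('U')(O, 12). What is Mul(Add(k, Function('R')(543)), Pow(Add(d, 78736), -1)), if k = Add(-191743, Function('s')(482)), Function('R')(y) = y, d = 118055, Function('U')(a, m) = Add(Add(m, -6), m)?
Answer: Rational(-191242, 196791) ≈ -0.97180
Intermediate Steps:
Function('U')(a, m) = Add(-6, Mul(2, m)) (Function('U')(a, m) = Add(Add(-6, m), m) = Add(-6, Mul(2, m)))
Function('s')(O) = -42 (Function('s')(O) = Add(12, Mul(-3, Add(-6, Mul(2, 12)))) = Add(12, Mul(-3, Add(-6, 24))) = Add(12, Mul(-3, 18)) = Add(12, -54) = -42)
k = -191785 (k = Add(-191743, -42) = -191785)
Mul(Add(k, Function('R')(543)), Pow(Add(d, 78736), -1)) = Mul(Add(-191785, 543), Pow(Add(118055, 78736), -1)) = Mul(-191242, Pow(196791, -1)) = Mul(-191242, Rational(1, 196791)) = Rational(-191242, 196791)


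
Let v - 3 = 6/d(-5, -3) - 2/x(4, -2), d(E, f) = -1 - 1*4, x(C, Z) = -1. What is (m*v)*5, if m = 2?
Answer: 38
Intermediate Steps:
d(E, f) = -5 (d(E, f) = -1 - 4 = -5)
v = 19/5 (v = 3 + (6/(-5) - 2/(-1)) = 3 + (6*(-⅕) - 2*(-1)) = 3 + (-6/5 + 2) = 3 + ⅘ = 19/5 ≈ 3.8000)
(m*v)*5 = (2*(19/5))*5 = (38/5)*5 = 38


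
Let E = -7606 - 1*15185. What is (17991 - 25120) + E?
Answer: -29920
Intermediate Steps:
E = -22791 (E = -7606 - 15185 = -22791)
(17991 - 25120) + E = (17991 - 25120) - 22791 = -7129 - 22791 = -29920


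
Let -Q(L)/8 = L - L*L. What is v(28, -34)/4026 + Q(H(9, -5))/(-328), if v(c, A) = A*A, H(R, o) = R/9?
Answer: 578/2013 ≈ 0.28713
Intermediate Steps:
H(R, o) = R/9 (H(R, o) = R*(⅑) = R/9)
Q(L) = -8*L + 8*L² (Q(L) = -8*(L - L*L) = -8*(L - L²) = -8*L + 8*L²)
v(c, A) = A²
v(28, -34)/4026 + Q(H(9, -5))/(-328) = (-34)²/4026 + (8*((⅑)*9)*(-1 + (⅑)*9))/(-328) = 1156*(1/4026) + (8*1*(-1 + 1))*(-1/328) = 578/2013 + (8*1*0)*(-1/328) = 578/2013 + 0*(-1/328) = 578/2013 + 0 = 578/2013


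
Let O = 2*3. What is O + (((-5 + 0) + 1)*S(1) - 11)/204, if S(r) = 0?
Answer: 1213/204 ≈ 5.9461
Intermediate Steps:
O = 6
O + (((-5 + 0) + 1)*S(1) - 11)/204 = 6 + (((-5 + 0) + 1)*0 - 11)/204 = 6 + ((-5 + 1)*0 - 11)*(1/204) = 6 + (-4*0 - 11)*(1/204) = 6 + (0 - 11)*(1/204) = 6 - 11*1/204 = 6 - 11/204 = 1213/204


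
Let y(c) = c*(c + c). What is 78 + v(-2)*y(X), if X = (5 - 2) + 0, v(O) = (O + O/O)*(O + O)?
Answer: 150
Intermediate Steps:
v(O) = 2*O*(1 + O) (v(O) = (O + 1)*(2*O) = (1 + O)*(2*O) = 2*O*(1 + O))
X = 3 (X = 3 + 0 = 3)
y(c) = 2*c**2 (y(c) = c*(2*c) = 2*c**2)
78 + v(-2)*y(X) = 78 + (2*(-2)*(1 - 2))*(2*3**2) = 78 + (2*(-2)*(-1))*(2*9) = 78 + 4*18 = 78 + 72 = 150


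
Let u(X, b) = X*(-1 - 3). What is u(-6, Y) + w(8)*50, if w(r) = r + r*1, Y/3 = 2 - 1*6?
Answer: 824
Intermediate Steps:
Y = -12 (Y = 3*(2 - 1*6) = 3*(2 - 6) = 3*(-4) = -12)
w(r) = 2*r (w(r) = r + r = 2*r)
u(X, b) = -4*X (u(X, b) = X*(-4) = -4*X)
u(-6, Y) + w(8)*50 = -4*(-6) + (2*8)*50 = 24 + 16*50 = 24 + 800 = 824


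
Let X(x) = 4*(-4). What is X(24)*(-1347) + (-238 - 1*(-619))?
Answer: 21933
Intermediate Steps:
X(x) = -16
X(24)*(-1347) + (-238 - 1*(-619)) = -16*(-1347) + (-238 - 1*(-619)) = 21552 + (-238 + 619) = 21552 + 381 = 21933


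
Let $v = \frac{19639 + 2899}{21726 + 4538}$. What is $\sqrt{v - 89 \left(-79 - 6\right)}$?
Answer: $\frac{\sqrt{6656774883}}{938} \approx 86.982$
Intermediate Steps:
$v = \frac{11269}{13132}$ ($v = \frac{22538}{26264} = 22538 \cdot \frac{1}{26264} = \frac{11269}{13132} \approx 0.85813$)
$\sqrt{v - 89 \left(-79 - 6\right)} = \sqrt{\frac{11269}{13132} - 89 \left(-79 - 6\right)} = \sqrt{\frac{11269}{13132} - -7565} = \sqrt{\frac{11269}{13132} + 7565} = \sqrt{\frac{99354849}{13132}} = \frac{\sqrt{6656774883}}{938}$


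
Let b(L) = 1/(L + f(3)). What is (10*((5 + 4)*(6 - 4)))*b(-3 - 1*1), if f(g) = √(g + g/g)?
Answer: -90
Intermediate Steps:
f(g) = √(1 + g) (f(g) = √(g + 1) = √(1 + g))
b(L) = 1/(2 + L) (b(L) = 1/(L + √(1 + 3)) = 1/(L + √4) = 1/(L + 2) = 1/(2 + L))
(10*((5 + 4)*(6 - 4)))*b(-3 - 1*1) = (10*((5 + 4)*(6 - 4)))/(2 + (-3 - 1*1)) = (10*(9*2))/(2 + (-3 - 1)) = (10*18)/(2 - 4) = 180/(-2) = 180*(-½) = -90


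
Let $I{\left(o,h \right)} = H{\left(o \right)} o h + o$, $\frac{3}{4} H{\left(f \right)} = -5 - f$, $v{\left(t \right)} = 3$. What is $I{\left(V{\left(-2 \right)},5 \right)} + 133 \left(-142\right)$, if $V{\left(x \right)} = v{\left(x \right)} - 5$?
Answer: $-18848$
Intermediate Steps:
$H{\left(f \right)} = - \frac{20}{3} - \frac{4 f}{3}$ ($H{\left(f \right)} = \frac{4 \left(-5 - f\right)}{3} = - \frac{20}{3} - \frac{4 f}{3}$)
$V{\left(x \right)} = -2$ ($V{\left(x \right)} = 3 - 5 = -2$)
$I{\left(o,h \right)} = o + h o \left(- \frac{20}{3} - \frac{4 o}{3}\right)$ ($I{\left(o,h \right)} = \left(- \frac{20}{3} - \frac{4 o}{3}\right) o h + o = o \left(- \frac{20}{3} - \frac{4 o}{3}\right) h + o = h o \left(- \frac{20}{3} - \frac{4 o}{3}\right) + o = o + h o \left(- \frac{20}{3} - \frac{4 o}{3}\right)$)
$I{\left(V{\left(-2 \right)},5 \right)} + 133 \left(-142\right) = \left(- \frac{1}{3}\right) \left(-2\right) \left(-3 + 4 \cdot 5 \left(5 - 2\right)\right) + 133 \left(-142\right) = \left(- \frac{1}{3}\right) \left(-2\right) \left(-3 + 4 \cdot 5 \cdot 3\right) - 18886 = \left(- \frac{1}{3}\right) \left(-2\right) \left(-3 + 60\right) - 18886 = \left(- \frac{1}{3}\right) \left(-2\right) 57 - 18886 = 38 - 18886 = -18848$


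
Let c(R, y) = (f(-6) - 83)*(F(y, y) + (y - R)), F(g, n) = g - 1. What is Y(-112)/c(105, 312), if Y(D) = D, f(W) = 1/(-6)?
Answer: 48/18463 ≈ 0.0025998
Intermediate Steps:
F(g, n) = -1 + g
f(W) = -⅙
c(R, y) = 499/6 - 499*y/3 + 499*R/6 (c(R, y) = (-⅙ - 83)*((-1 + y) + (y - R)) = -499*(-1 - R + 2*y)/6 = 499/6 - 499*y/3 + 499*R/6)
Y(-112)/c(105, 312) = -112/(499/6 - 499/3*312 + (499/6)*105) = -112/(499/6 - 51896 + 17465/2) = -112/(-129241/3) = -112*(-3/129241) = 48/18463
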